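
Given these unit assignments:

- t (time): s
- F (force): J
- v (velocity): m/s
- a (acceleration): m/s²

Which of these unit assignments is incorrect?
F

The variable F (force) should have units N, not J.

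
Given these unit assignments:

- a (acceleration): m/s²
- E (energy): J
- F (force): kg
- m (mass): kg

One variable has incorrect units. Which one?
F

The variable F (force) should have units N, not kg.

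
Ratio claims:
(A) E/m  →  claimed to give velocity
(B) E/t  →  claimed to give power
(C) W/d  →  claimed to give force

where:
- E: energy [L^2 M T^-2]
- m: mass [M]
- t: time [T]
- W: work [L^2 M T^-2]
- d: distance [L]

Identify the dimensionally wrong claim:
(A) E/m does not give velocity

(A) E/m: [L^2 T^-2] ≠ velocity [L T^-1] ✗
(B) E/t: [L^2 M T^-3] = power [L^2 M T^-3] ✓
(C) W/d: [L M T^-2] = force [L M T^-2] ✓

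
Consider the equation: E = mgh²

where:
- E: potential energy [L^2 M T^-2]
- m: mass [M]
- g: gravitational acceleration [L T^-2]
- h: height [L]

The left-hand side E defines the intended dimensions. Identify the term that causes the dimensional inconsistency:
The right-hand side term mgh²

E has dimensions [L^2 M T^-2], but mgh² has dimensions [L^3 M T^-2], so the term mgh² is dimensionally wrong for E.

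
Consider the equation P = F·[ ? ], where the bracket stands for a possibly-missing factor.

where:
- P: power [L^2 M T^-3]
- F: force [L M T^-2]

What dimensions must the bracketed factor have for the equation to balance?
[L T^-1] — velocity (e.g. v)

P has dimensions [L^2 M T^-3]; F has dimensions [L M T^-2].
The bracketed factor must supply [L^2 M T^-3] / [L M T^-2] = [L T^-1].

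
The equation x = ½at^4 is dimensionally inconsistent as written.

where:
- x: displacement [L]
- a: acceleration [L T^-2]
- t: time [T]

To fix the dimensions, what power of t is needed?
The exponent of t should be 2: x = ½at^2

The LHS x has dimensions [L]; t has dimensions [T].
As written, the RHS ½at^4 (exponent 4 on t) has dimensions [L T^2], which does not match.
With exponent 2, the RHS ½at^2 has dimensions [L], matching the LHS.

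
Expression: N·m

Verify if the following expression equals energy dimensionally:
Yes

The expression N·m has dimensions [L^2 M T^-2], which is exactly energy [L^2 M T^-2].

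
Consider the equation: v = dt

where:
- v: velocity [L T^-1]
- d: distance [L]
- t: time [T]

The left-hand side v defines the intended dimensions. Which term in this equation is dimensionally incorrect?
The right-hand side term dt

v has dimensions [L T^-1], but dt has dimensions [L T], so the term dt is dimensionally wrong for v.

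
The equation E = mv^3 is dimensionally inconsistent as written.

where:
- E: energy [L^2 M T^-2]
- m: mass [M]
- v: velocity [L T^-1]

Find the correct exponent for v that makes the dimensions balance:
The exponent of v should be 2: E = mv^2

The LHS E has dimensions [L^2 M T^-2]; v has dimensions [L T^-1].
As written, the RHS mv^3 (exponent 3 on v) has dimensions [L^3 M T^-3], which does not match.
With exponent 2, the RHS mv^2 has dimensions [L^2 M T^-2], matching the LHS.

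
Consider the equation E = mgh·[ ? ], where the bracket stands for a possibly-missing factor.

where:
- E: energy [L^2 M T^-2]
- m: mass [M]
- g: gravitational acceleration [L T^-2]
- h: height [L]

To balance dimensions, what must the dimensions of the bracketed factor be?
Nothing is missing — the bracketed factor must be dimensionless.

E has dimensions [L^2 M T^-2] and mgh already has dimensions [L^2 M T^-2], so E = mgh is dimensionally complete.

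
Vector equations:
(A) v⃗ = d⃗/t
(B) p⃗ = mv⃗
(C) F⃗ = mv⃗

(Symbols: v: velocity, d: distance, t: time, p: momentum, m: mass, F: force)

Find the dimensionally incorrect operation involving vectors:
(C) F⃗ = mv⃗

(A) v⃗ = d⃗/t: LHS [L T^-1], RHS [L T^-1] ✓ — displacement (vector) divided by time (scalar)
(B) p⃗ = mv⃗: LHS [L M T^-1], RHS [L M T^-1] ✓ — mass (scalar) times velocity (vector)
(C) F⃗ = mv⃗: LHS [L M T^-2], RHS [L M T^-1] ✗ — mass times velocity is momentum, not force; should be ma⃗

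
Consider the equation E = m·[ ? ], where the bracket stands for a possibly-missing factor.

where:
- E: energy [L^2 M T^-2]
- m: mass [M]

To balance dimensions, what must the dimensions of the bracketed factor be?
[L^2 T^-2] — velocity squared (e.g. v²)

E has dimensions [L^2 M T^-2]; m has dimensions [M].
The bracketed factor must supply [L^2 M T^-2] / [M] = [L^2 T^-2].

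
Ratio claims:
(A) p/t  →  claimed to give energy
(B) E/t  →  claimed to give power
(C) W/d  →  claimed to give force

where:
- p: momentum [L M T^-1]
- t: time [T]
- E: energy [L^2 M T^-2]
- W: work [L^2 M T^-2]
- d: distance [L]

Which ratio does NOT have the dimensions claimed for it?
(A) p/t does not give energy

(A) p/t: [L M T^-2] ≠ energy [L^2 M T^-2] ✗
(B) E/t: [L^2 M T^-3] = power [L^2 M T^-3] ✓
(C) W/d: [L M T^-2] = force [L M T^-2] ✓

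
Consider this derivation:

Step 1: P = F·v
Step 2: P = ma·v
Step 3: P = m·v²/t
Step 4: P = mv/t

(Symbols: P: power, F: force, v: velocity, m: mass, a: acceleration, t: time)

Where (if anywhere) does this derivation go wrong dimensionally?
Step 4

Step 1: P = F·v → LHS [L^2 M T^-3], RHS [L^2 M T^-3] ✓
Step 2: P = ma·v → LHS [L^2 M T^-3], RHS [L^2 M T^-3] ✓
Step 3: P = m·v²/t → LHS [L^2 M T^-3], RHS [L^2 M T^-3] ✓
Step 4: P = mv/t → LHS [L^2 M T^-3], RHS [L M T^-2] ✗

The first dimensional inconsistency appears in step 4: P = mv/t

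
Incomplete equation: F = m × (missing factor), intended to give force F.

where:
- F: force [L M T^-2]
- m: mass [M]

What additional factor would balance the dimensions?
a (acceleration), dimensions [L T^-2]

F has dimensions [L M T^-2] and m has dimensions [M].
The missing factor must have dimensions [L M T^-2] / [M] = [L T^-2], i.e. acceleration (a).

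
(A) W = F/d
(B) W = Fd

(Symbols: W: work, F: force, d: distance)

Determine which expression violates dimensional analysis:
(A)

(A) W = F/d: LHS [L^2 M T^-2], RHS [M T^-2] ✗
(B) W = Fd: LHS [L^2 M T^-2], RHS [L^2 M T^-2] ✓

Expression (A) W = F/d is dimensionally incorrect.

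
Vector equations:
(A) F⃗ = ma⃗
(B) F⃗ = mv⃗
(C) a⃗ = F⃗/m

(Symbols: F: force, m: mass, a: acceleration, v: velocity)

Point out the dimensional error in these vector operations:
(B) F⃗ = mv⃗

(A) F⃗ = ma⃗: LHS [L M T^-2], RHS [L M T^-2] ✓ — Force and acceleration are vectors, mass is a scalar
(B) F⃗ = mv⃗: LHS [L M T^-2], RHS [L M T^-1] ✗ — mass times velocity is momentum, not force; should be ma⃗
(C) a⃗ = F⃗/m: LHS [L T^-2], RHS [L T^-2] ✓ — force (vector) divided by mass (scalar)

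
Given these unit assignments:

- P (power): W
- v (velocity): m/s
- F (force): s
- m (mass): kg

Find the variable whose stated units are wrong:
F

The variable F (force) should have units N, not s.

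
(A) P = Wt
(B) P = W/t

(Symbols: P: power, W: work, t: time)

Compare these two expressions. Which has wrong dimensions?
(A)

(A) P = Wt: LHS [L^2 M T^-3], RHS [L^2 M T^-1] ✗
(B) P = W/t: LHS [L^2 M T^-3], RHS [L^2 M T^-3] ✓

Expression (A) P = Wt is dimensionally incorrect.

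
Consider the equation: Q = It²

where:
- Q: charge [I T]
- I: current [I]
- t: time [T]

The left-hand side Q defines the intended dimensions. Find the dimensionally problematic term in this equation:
The right-hand side term It²

Q has dimensions [I T], but It² has dimensions [I T^2], so the term It² is dimensionally wrong for Q.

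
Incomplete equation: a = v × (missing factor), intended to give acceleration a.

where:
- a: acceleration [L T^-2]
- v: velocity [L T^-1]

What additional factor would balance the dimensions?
1/t (inverse time), dimensions [T^-1]

a has dimensions [L T^-2] and v has dimensions [L T^-1].
The missing factor must have dimensions [L T^-2] / [L T^-1] = [T^-1], i.e. inverse time (1/t).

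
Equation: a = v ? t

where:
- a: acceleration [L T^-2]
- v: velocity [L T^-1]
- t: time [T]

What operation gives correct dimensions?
division (÷): a = v ÷ t

a [L T^-2]; v [L T^-1]; t [T].
v × t → [L] ✗
v ÷ t → [L T^-2] ✓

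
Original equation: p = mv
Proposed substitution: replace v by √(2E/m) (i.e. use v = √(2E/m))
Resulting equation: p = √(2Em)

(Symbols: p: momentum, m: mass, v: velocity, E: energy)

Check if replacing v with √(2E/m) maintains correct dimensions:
Yes

[v] = [L T^-1] and [√(2E/m)] = [L T^-1]. These match, so the substitution replaces a quantity by one of the same dimensions and the result p = √(2Em) has LHS [L M T^-1] vs RHS [L M T^-1] — still consistent.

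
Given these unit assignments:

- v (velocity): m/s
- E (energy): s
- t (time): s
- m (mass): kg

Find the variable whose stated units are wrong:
E

The variable E (energy) should have units J, not s.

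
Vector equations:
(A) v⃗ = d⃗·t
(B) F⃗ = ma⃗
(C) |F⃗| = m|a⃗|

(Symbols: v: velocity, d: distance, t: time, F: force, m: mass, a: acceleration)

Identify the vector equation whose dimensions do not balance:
(A) v⃗ = d⃗·t

(A) v⃗ = d⃗·t: LHS [L T^-1], RHS [L T] ✗ — velocity is displacement per time; should be d⃗/t
(B) F⃗ = ma⃗: LHS [L M T^-2], RHS [L M T^-2] ✓ — Force and acceleration are vectors, mass is a scalar
(C) |F⃗| = m|a⃗|: LHS [L M T^-2], RHS [L M T^-2] ✓ — magnitudes of vectors are scalars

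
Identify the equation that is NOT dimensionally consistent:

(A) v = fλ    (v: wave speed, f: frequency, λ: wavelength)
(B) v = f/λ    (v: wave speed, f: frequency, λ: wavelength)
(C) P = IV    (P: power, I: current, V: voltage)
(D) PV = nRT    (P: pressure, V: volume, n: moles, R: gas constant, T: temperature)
(B) v = f/λ

The equation (B) v = f/λ is dimensionally incorrect.

LHS (v): [L T^-1]
RHS (f/λ): [L^-1 T^-1] ✗

The dimensions do not match. The other three equations balance.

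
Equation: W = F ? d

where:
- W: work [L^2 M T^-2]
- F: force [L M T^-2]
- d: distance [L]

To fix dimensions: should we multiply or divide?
multiplication (×): W = F × d

W [L^2 M T^-2]; F [L M T^-2]; d [L].
F × d → [L^2 M T^-2] ✓
F ÷ d → [M T^-2] ✗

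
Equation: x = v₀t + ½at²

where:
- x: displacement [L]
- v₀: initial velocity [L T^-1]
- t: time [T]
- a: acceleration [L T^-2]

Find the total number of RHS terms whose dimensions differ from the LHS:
0

LHS x: [L]
- v₀t: [L] ✓
- ½at²: [L] ✓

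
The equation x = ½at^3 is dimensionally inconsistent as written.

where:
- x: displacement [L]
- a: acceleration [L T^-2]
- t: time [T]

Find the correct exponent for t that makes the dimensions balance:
The exponent of t should be 2: x = ½at^2

The LHS x has dimensions [L]; t has dimensions [T].
As written, the RHS ½at^3 (exponent 3 on t) has dimensions [L T], which does not match.
With exponent 2, the RHS ½at^2 has dimensions [L], matching the LHS.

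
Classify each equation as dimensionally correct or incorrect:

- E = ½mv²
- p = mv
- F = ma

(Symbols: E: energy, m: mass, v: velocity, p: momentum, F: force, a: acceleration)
Dimensionally correct: E = ½mv², p = mv, F = ma
Dimensionally incorrect: none
Ordered (correct first, then incorrect): E = ½mv², p = mv, F = ma

- E = ½mv²: LHS [L^2 M T^-2], RHS [L^2 M T^-2] → correct ✓
- p = mv: LHS [L M T^-1], RHS [L M T^-1] → correct ✓
- F = ma: LHS [L M T^-2], RHS [L M T^-2] → correct ✓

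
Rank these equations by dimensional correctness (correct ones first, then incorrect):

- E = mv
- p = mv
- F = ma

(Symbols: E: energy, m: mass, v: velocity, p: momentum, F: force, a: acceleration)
Dimensionally correct: p = mv, F = ma
Dimensionally incorrect: E = mv
Ordered (correct first, then incorrect): p = mv, F = ma, E = mv

- E = mv: LHS [L^2 M T^-2], RHS [L M T^-1] → incorrect ✗
- p = mv: LHS [L M T^-1], RHS [L M T^-1] → correct ✓
- F = ma: LHS [L M T^-2], RHS [L M T^-2] → correct ✓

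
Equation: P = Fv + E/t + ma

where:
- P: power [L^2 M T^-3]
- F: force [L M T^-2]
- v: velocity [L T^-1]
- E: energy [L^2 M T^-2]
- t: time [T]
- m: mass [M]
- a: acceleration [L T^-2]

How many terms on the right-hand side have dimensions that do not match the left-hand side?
1

LHS P: [L^2 M T^-3]
- Fv: [L^2 M T^-3] ✓
- E/t: [L^2 M T^-3] ✓
- ma: [L M T^-2] ✗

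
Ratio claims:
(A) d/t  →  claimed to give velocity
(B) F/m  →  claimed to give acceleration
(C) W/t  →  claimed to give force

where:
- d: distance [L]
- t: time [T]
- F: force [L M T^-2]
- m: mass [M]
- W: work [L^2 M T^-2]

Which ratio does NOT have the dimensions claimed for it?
(C) W/t does not give force

(A) d/t: [L T^-1] = velocity [L T^-1] ✓
(B) F/m: [L T^-2] = acceleration [L T^-2] ✓
(C) W/t: [L^2 M T^-3] ≠ force [L M T^-2] ✗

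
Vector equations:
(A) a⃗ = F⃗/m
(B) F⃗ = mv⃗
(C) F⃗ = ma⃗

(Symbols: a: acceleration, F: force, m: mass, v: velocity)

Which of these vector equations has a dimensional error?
(B) F⃗ = mv⃗

(A) a⃗ = F⃗/m: LHS [L T^-2], RHS [L T^-2] ✓ — force (vector) divided by mass (scalar)
(B) F⃗ = mv⃗: LHS [L M T^-2], RHS [L M T^-1] ✗ — mass times velocity is momentum, not force; should be ma⃗
(C) F⃗ = ma⃗: LHS [L M T^-2], RHS [L M T^-2] ✓ — Force and acceleration are vectors, mass is a scalar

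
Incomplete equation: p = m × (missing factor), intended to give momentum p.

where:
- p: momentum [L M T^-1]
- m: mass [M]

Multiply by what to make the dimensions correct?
v (velocity), dimensions [L T^-1]

p has dimensions [L M T^-1] and m has dimensions [M].
The missing factor must have dimensions [L M T^-1] / [M] = [L T^-1], i.e. velocity (v).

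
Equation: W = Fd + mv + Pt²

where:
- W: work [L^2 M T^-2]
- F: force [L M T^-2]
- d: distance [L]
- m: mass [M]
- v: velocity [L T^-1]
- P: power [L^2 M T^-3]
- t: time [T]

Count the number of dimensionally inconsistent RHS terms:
2

LHS W: [L^2 M T^-2]
- Fd: [L^2 M T^-2] ✓
- mv: [L M T^-1] ✗
- Pt²: [L^2 M T^-1] ✗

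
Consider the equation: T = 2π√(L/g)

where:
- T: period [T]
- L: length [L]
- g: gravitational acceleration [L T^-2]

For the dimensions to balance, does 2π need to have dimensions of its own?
No

T has dimensions [T] and √(L/g) already has dimensions [T], so the equation balances without 2π contributing any dimensions. 2π is a pure (dimensionless) number; changing or removing it would not affect dimensional consistency.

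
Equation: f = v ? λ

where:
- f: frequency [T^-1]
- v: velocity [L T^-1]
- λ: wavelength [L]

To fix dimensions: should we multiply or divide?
division (÷): f = v ÷ λ

f [T^-1]; v [L T^-1]; λ [L].
v × λ → [L^2 T^-1] ✗
v ÷ λ → [T^-1] ✓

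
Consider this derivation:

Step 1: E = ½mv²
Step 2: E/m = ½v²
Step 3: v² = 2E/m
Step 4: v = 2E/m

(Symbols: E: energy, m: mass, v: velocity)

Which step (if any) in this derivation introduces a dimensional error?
Step 4

Step 1: E = ½mv² → LHS [L^2 M T^-2], RHS [L^2 M T^-2] ✓
Step 2: E/m = ½v² → LHS [L^2 T^-2], RHS [L^2 T^-2] ✓
Step 3: v² = 2E/m → LHS [L^2 T^-2], RHS [L^2 T^-2] ✓
Step 4: v = 2E/m → LHS [L T^-1], RHS [L^2 T^-2] ✗

The first dimensional inconsistency appears in step 4: v = 2E/m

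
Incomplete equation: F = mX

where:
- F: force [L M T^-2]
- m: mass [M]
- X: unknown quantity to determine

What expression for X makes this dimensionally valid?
X = a (acceleration), dimensions [L T^-2]

F has dimensions [L M T^-2]; the rest of the RHS (m) has dimensions [M].
So X must have dimensions [L T^-2] — X = a (acceleration).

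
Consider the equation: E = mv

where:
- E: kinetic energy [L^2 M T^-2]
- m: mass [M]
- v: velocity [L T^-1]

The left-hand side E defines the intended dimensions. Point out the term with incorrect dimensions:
The right-hand side term mv

E has dimensions [L^2 M T^-2], but mv has dimensions [L M T^-1], so the term mv is dimensionally wrong for E.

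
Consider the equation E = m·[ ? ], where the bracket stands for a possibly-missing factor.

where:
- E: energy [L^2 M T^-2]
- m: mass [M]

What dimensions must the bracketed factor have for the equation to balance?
[L^2 T^-2] — velocity squared (e.g. v²)

E has dimensions [L^2 M T^-2]; m has dimensions [M].
The bracketed factor must supply [L^2 M T^-2] / [M] = [L^2 T^-2].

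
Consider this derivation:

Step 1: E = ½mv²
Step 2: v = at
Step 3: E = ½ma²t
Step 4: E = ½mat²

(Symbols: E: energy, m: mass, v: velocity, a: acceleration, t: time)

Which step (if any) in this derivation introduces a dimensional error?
Step 3

Step 1: E = ½mv² → LHS [L^2 M T^-2], RHS [L^2 M T^-2] ✓
Step 2: v = at → LHS [L T^-1], RHS [L T^-1] ✓
Step 3: E = ½ma²t → LHS [L^2 M T^-2], RHS [L^2 M T^-3] ✗

The first dimensional inconsistency appears in step 3: E = ½ma²t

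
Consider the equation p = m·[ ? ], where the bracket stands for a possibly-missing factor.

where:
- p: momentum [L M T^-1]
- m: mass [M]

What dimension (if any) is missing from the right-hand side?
[L T^-1] — velocity (e.g. v)

p has dimensions [L M T^-1]; m has dimensions [M].
The bracketed factor must supply [L M T^-1] / [M] = [L T^-1].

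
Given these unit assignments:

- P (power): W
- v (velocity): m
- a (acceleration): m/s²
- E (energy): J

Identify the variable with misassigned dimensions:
v

The variable v (velocity) should have units m/s, not m.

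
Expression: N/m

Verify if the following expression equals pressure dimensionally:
No

The expression N/m has dimensions [M T^-2], but pressure has dimensions [L^-1 M T^-2].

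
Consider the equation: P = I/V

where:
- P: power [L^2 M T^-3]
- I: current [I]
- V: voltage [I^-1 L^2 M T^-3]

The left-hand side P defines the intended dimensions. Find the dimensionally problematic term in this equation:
The right-hand side term I/V

P has dimensions [L^2 M T^-3], but I/V has dimensions [I^2 L^-2 M^-1 T^3], so the term I/V is dimensionally wrong for P.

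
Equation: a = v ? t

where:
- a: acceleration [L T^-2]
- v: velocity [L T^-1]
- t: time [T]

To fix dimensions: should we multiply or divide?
division (÷): a = v ÷ t

a [L T^-2]; v [L T^-1]; t [T].
v × t → [L] ✗
v ÷ t → [L T^-2] ✓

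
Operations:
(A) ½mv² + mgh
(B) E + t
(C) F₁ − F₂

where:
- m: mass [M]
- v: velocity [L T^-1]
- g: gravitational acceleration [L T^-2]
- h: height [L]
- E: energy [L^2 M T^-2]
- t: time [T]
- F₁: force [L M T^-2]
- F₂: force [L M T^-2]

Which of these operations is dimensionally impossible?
(B) E + t

(A) ½mv² + mgh: ½mv² [L^2 M T^-2] and mgh [L^2 M T^-2] — same dimensions ✓
(B) E + t: E [L^2 M T^-2] and t [T] — different dimensions cannot be added/subtracted ✗
(C) F₁ − F₂: F₁ [L M T^-2] and F₂ [L M T^-2] — same dimensions ✓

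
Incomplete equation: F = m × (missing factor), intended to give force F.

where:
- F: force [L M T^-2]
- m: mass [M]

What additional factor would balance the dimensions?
a (acceleration), dimensions [L T^-2]

F has dimensions [L M T^-2] and m has dimensions [M].
The missing factor must have dimensions [L M T^-2] / [M] = [L T^-2], i.e. acceleration (a).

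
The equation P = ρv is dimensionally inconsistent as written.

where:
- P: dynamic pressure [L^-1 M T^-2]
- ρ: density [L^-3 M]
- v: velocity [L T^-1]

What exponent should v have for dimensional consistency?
The exponent of v should be 2: P = ρv^2

The LHS P has dimensions [L^-1 M T^-2]; v has dimensions [L T^-1].
As written, the RHS ρv (exponent 1 on v) has dimensions [L^-2 M T^-1], which does not match.
With exponent 2, the RHS ρv^2 has dimensions [L^-1 M T^-2], matching the LHS.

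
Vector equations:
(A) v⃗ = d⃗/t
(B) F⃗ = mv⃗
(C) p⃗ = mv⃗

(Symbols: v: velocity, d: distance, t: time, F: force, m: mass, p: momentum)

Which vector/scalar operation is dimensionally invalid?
(B) F⃗ = mv⃗

(A) v⃗ = d⃗/t: LHS [L T^-1], RHS [L T^-1] ✓ — displacement (vector) divided by time (scalar)
(B) F⃗ = mv⃗: LHS [L M T^-2], RHS [L M T^-1] ✗ — mass times velocity is momentum, not force; should be ma⃗
(C) p⃗ = mv⃗: LHS [L M T^-1], RHS [L M T^-1] ✓ — mass (scalar) times velocity (vector)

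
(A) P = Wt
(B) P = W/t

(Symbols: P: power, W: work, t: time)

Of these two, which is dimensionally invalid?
(A)

(A) P = Wt: LHS [L^2 M T^-3], RHS [L^2 M T^-1] ✗
(B) P = W/t: LHS [L^2 M T^-3], RHS [L^2 M T^-3] ✓

Expression (A) P = Wt is dimensionally incorrect.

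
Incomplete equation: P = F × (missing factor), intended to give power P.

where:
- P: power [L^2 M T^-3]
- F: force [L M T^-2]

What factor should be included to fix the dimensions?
v (velocity), dimensions [L T^-1]

P has dimensions [L^2 M T^-3] and F has dimensions [L M T^-2].
The missing factor must have dimensions [L^2 M T^-3] / [L M T^-2] = [L T^-1], i.e. velocity (v).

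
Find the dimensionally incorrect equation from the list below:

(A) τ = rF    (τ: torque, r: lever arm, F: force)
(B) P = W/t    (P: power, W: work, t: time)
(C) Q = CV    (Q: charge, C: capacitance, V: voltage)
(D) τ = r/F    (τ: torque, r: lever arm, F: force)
(D) τ = r/F

The equation (D) τ = r/F is dimensionally incorrect.

LHS (τ): [L^2 M T^-2]
RHS (r/F): [M^-1 T^2] ✗

The dimensions do not match. The other three equations balance.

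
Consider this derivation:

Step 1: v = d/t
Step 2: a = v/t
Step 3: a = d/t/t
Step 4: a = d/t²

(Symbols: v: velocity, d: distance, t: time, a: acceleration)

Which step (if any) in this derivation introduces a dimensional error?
No step introduces an error — all steps are dimensionally consistent.

Step 1: v = d/t → LHS [L T^-1], RHS [L T^-1] ✓
Step 2: a = v/t → LHS [L T^-2], RHS [L T^-2] ✓
Step 3: a = d/t/t → LHS [L T^-2], RHS [L T^-2] ✓
Step 4: a = d/t² → LHS [L T^-2], RHS [L T^-2] ✓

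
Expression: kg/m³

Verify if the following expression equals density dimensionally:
Yes

The expression kg/m³ has dimensions [L^-3 M], which is exactly density [L^-3 M].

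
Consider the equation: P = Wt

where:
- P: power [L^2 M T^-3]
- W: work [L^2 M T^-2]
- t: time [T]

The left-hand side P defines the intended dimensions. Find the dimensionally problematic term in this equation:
The right-hand side term Wt

P has dimensions [L^2 M T^-3], but Wt has dimensions [L^2 M T^-1], so the term Wt is dimensionally wrong for P.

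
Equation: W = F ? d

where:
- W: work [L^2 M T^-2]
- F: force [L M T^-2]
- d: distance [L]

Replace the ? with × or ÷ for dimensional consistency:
multiplication (×): W = F × d

W [L^2 M T^-2]; F [L M T^-2]; d [L].
F × d → [L^2 M T^-2] ✓
F ÷ d → [M T^-2] ✗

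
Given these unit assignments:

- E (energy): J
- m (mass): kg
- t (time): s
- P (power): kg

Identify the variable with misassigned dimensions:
P

The variable P (power) should have units W, not kg.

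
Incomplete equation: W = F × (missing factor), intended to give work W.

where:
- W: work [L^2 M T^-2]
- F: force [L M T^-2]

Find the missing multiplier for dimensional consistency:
d (distance), dimensions [L]

W has dimensions [L^2 M T^-2] and F has dimensions [L M T^-2].
The missing factor must have dimensions [L^2 M T^-2] / [L M T^-2] = [L], i.e. distance (d).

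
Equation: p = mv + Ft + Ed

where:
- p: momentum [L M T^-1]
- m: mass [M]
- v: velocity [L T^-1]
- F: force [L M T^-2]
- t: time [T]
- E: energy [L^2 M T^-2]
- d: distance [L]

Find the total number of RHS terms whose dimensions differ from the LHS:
1

LHS p: [L M T^-1]
- mv: [L M T^-1] ✓
- Ft: [L M T^-1] ✓
- Ed: [L^3 M T^-2] ✗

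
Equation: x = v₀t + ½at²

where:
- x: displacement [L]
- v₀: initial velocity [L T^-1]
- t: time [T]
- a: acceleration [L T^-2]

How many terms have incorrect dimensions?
0

LHS x: [L]
- v₀t: [L] ✓
- ½at²: [L] ✓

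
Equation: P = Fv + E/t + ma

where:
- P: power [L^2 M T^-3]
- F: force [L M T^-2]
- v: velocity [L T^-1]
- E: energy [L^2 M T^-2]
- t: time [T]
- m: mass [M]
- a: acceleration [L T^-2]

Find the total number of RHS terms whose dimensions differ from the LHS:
1

LHS P: [L^2 M T^-3]
- Fv: [L^2 M T^-3] ✓
- E/t: [L^2 M T^-3] ✓
- ma: [L M T^-2] ✗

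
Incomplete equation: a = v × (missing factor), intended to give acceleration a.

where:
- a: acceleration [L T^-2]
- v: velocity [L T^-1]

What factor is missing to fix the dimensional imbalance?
1/t (inverse time), dimensions [T^-1]

a has dimensions [L T^-2] and v has dimensions [L T^-1].
The missing factor must have dimensions [L T^-2] / [L T^-1] = [T^-1], i.e. inverse time (1/t).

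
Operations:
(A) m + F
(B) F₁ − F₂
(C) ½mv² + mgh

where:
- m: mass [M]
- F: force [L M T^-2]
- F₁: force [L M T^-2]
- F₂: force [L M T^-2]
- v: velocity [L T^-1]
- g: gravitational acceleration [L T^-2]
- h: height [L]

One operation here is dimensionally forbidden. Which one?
(A) m + F

(A) m + F: m [M] and F [L M T^-2] — different dimensions cannot be added/subtracted ✗
(B) F₁ − F₂: F₁ [L M T^-2] and F₂ [L M T^-2] — same dimensions ✓
(C) ½mv² + mgh: ½mv² [L^2 M T^-2] and mgh [L^2 M T^-2] — same dimensions ✓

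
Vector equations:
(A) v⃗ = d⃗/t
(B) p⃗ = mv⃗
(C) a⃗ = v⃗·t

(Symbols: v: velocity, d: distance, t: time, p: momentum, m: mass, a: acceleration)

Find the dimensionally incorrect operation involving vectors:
(C) a⃗ = v⃗·t

(A) v⃗ = d⃗/t: LHS [L T^-1], RHS [L T^-1] ✓ — displacement (vector) divided by time (scalar)
(B) p⃗ = mv⃗: LHS [L M T^-1], RHS [L M T^-1] ✓ — mass (scalar) times velocity (vector)
(C) a⃗ = v⃗·t: LHS [L T^-2], RHS [L] ✗ — acceleration is velocity per time; should be v⃗/t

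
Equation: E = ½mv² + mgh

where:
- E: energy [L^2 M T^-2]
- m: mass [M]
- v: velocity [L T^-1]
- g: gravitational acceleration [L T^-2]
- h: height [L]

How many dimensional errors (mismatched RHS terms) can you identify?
0

LHS E: [L^2 M T^-2]
- ½mv²: [L^2 M T^-2] ✓
- mgh: [L^2 M T^-2] ✓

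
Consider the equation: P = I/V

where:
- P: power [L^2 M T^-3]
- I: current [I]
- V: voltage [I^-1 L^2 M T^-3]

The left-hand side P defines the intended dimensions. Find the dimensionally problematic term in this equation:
The right-hand side term I/V

P has dimensions [L^2 M T^-3], but I/V has dimensions [I^2 L^-2 M^-1 T^3], so the term I/V is dimensionally wrong for P.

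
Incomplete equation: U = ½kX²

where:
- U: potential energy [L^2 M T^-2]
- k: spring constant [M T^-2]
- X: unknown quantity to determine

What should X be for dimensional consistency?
X = x (displacement), dimensions [L]

U has dimensions [L^2 M T^-2]; the rest of the RHS (½k) has dimensions [M T^-2].
So X² must have dimensions [L^2], i.e. X has dimensions [L] — X = x (displacement).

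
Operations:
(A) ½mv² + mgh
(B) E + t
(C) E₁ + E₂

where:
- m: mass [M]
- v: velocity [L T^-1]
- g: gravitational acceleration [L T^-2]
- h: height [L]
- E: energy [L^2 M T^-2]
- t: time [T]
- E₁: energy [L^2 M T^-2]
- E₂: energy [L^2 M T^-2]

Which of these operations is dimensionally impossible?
(B) E + t

(A) ½mv² + mgh: ½mv² [L^2 M T^-2] and mgh [L^2 M T^-2] — same dimensions ✓
(B) E + t: E [L^2 M T^-2] and t [T] — different dimensions cannot be added/subtracted ✗
(C) E₁ + E₂: E₁ [L^2 M T^-2] and E₂ [L^2 M T^-2] — same dimensions ✓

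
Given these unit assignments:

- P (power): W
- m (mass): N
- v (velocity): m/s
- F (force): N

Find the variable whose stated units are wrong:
m

The variable m (mass) should have units kg, not N.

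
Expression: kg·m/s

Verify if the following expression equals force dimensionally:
No

The expression kg·m/s has dimensions [L M T^-1], but force has dimensions [L M T^-2].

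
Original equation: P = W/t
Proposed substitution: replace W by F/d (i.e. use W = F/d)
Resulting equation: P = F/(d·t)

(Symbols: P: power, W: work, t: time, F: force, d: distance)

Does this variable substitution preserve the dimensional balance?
No

[W] = [L^2 M T^-2] and [F/d] = [M T^-2]. These differ, so the substitution replaces a quantity by one of different dimensions and the result P = F/(d·t) has LHS [L^2 M T^-3] vs RHS [M T^-3] — inconsistent.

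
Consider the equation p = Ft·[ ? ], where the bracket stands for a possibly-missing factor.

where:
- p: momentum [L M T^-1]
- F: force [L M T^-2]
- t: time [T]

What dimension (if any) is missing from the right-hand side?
Nothing is missing — the bracketed factor must be dimensionless.

p has dimensions [L M T^-1] and Ft already has dimensions [L M T^-1], so p = Ft is dimensionally complete.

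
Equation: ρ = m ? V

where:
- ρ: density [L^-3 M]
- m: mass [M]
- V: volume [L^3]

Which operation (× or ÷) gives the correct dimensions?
division (÷): ρ = m ÷ V

ρ [L^-3 M]; m [M]; V [L^3].
m × V → [L^3 M] ✗
m ÷ V → [L^-3 M] ✓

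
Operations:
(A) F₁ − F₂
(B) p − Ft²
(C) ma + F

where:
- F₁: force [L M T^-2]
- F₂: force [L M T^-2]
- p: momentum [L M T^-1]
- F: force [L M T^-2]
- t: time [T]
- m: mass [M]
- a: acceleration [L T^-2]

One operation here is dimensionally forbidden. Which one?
(B) p − Ft²

(A) F₁ − F₂: F₁ [L M T^-2] and F₂ [L M T^-2] — same dimensions ✓
(B) p − Ft²: p [L M T^-1] and Ft² [L M] — different dimensions cannot be added/subtracted ✗
(C) ma + F: ma [L M T^-2] and F [L M T^-2] — same dimensions ✓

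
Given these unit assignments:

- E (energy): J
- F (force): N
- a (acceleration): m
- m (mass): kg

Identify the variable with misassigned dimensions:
a

The variable a (acceleration) should have units m/s², not m.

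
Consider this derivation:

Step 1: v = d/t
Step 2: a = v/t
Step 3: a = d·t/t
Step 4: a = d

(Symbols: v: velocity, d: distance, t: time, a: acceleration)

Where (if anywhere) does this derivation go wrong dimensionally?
Step 3

Step 1: v = d/t → LHS [L T^-1], RHS [L T^-1] ✓
Step 2: a = v/t → LHS [L T^-2], RHS [L T^-2] ✓
Step 3: a = d·t/t → LHS [L T^-2], RHS [L] ✗

The first dimensional inconsistency appears in step 3: a = d·t/t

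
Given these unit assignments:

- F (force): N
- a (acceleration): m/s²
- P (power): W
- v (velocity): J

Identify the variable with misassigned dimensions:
v

The variable v (velocity) should have units m/s, not J.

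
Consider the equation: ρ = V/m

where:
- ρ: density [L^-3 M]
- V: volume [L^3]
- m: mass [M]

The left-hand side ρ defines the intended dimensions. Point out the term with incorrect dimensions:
The right-hand side term V/m

ρ has dimensions [L^-3 M], but V/m has dimensions [L^3 M^-1], so the term V/m is dimensionally wrong for ρ.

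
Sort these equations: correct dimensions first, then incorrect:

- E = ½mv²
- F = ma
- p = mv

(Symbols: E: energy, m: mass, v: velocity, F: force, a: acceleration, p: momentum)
Dimensionally correct: E = ½mv², F = ma, p = mv
Dimensionally incorrect: none
Ordered (correct first, then incorrect): E = ½mv², F = ma, p = mv

- E = ½mv²: LHS [L^2 M T^-2], RHS [L^2 M T^-2] → correct ✓
- F = ma: LHS [L M T^-2], RHS [L M T^-2] → correct ✓
- p = mv: LHS [L M T^-1], RHS [L M T^-1] → correct ✓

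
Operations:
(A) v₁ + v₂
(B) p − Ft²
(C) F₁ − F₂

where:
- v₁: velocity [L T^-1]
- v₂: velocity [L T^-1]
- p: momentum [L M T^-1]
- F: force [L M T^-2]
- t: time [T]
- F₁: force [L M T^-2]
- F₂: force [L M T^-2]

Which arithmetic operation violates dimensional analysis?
(B) p − Ft²

(A) v₁ + v₂: v₁ [L T^-1] and v₂ [L T^-1] — same dimensions ✓
(B) p − Ft²: p [L M T^-1] and Ft² [L M] — different dimensions cannot be added/subtracted ✗
(C) F₁ − F₂: F₁ [L M T^-2] and F₂ [L M T^-2] — same dimensions ✓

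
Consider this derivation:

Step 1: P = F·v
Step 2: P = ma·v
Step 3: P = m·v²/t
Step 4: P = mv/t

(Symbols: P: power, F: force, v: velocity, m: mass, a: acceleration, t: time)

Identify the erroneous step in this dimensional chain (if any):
Step 4

Step 1: P = F·v → LHS [L^2 M T^-3], RHS [L^2 M T^-3] ✓
Step 2: P = ma·v → LHS [L^2 M T^-3], RHS [L^2 M T^-3] ✓
Step 3: P = m·v²/t → LHS [L^2 M T^-3], RHS [L^2 M T^-3] ✓
Step 4: P = mv/t → LHS [L^2 M T^-3], RHS [L M T^-2] ✗

The first dimensional inconsistency appears in step 4: P = mv/t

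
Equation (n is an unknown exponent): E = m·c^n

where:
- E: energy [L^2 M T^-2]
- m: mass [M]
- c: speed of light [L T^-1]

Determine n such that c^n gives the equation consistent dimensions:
n = 2

E has dimensions [L^2 M T^-2]; c has dimensions [L T^-1].
The rest of the RHS has dimensions [M], so c^n must supply [L^2 T^-2].
With n = 2: m·c^2 has dimensions [L^2 M T^-2], matching the LHS ✓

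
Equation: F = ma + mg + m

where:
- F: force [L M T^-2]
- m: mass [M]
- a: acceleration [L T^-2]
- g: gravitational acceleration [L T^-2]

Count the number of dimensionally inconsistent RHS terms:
1

LHS F: [L M T^-2]
- ma: [L M T^-2] ✓
- mg: [L M T^-2] ✓
- m: [M] ✗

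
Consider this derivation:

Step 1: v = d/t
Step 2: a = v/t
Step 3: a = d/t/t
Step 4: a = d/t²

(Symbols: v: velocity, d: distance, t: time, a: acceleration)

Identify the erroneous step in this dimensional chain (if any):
No step introduces an error — all steps are dimensionally consistent.

Step 1: v = d/t → LHS [L T^-1], RHS [L T^-1] ✓
Step 2: a = v/t → LHS [L T^-2], RHS [L T^-2] ✓
Step 3: a = d/t/t → LHS [L T^-2], RHS [L T^-2] ✓
Step 4: a = d/t² → LHS [L T^-2], RHS [L T^-2] ✓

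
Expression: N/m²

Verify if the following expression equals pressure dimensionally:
Yes

The expression N/m² has dimensions [L^-1 M T^-2], which is exactly pressure [L^-1 M T^-2].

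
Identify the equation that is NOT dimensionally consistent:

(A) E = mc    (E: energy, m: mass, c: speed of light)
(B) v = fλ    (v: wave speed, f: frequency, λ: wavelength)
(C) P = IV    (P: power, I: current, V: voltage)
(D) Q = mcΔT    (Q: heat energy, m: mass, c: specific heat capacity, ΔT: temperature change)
(A) E = mc

The equation (A) E = mc is dimensionally incorrect.

LHS (E): [L^2 M T^-2]
RHS (mc): [L M T^-1] ✗

The dimensions do not match. The other three equations balance.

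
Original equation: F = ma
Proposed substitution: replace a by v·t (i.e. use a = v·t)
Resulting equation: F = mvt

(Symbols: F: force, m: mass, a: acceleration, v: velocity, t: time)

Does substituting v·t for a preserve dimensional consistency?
No

[a] = [L T^-2] and [v·t] = [L]. These differ, so the substitution replaces a quantity by one of different dimensions and the result F = mvt has LHS [L M T^-2] vs RHS [L M] — inconsistent.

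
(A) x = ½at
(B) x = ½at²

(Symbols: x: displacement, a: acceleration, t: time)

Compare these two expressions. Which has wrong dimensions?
(A)

(A) x = ½at: LHS [L], RHS [L T^-1] ✗
(B) x = ½at²: LHS [L], RHS [L] ✓

Expression (A) x = ½at is dimensionally incorrect.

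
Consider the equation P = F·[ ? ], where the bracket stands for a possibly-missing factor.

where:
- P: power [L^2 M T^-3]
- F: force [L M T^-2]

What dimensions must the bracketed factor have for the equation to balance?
[L T^-1] — velocity (e.g. v)

P has dimensions [L^2 M T^-3]; F has dimensions [L M T^-2].
The bracketed factor must supply [L^2 M T^-3] / [L M T^-2] = [L T^-1].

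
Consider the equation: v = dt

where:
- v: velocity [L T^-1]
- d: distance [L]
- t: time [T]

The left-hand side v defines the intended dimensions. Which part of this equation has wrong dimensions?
The right-hand side term dt

v has dimensions [L T^-1], but dt has dimensions [L T], so the term dt is dimensionally wrong for v.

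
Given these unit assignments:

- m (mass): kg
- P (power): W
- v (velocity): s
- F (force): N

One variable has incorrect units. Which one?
v

The variable v (velocity) should have units m/s, not s.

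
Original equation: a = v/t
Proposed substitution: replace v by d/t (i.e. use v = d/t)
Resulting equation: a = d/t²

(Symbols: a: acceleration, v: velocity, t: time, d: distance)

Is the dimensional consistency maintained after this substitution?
Yes

[v] = [L T^-1] and [d/t] = [L T^-1]. These match, so the substitution replaces a quantity by one of the same dimensions and the result a = d/t² has LHS [L T^-2] vs RHS [L T^-2] — still consistent.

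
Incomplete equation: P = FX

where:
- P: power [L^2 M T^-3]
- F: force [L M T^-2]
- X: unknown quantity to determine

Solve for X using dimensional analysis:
X = v (velocity), dimensions [L T^-1]

P has dimensions [L^2 M T^-3]; the rest of the RHS (F) has dimensions [L M T^-2].
So X must have dimensions [L T^-1] — X = v (velocity).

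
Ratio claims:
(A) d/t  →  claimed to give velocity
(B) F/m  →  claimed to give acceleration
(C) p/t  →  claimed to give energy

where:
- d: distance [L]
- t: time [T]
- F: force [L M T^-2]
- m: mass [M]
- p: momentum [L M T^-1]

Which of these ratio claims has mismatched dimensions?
(C) p/t does not give energy

(A) d/t: [L T^-1] = velocity [L T^-1] ✓
(B) F/m: [L T^-2] = acceleration [L T^-2] ✓
(C) p/t: [L M T^-2] ≠ energy [L^2 M T^-2] ✗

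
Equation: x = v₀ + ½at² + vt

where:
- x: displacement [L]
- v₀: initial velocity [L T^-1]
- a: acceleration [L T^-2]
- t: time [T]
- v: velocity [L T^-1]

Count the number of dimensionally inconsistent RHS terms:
1

LHS x: [L]
- v₀: [L T^-1] ✗
- ½at²: [L] ✓
- vt: [L] ✓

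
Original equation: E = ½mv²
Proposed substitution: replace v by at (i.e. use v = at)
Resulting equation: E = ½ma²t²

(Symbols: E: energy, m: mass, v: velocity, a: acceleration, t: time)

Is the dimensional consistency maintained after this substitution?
Yes

[v] = [L T^-1] and [at] = [L T^-1]. These match, so the substitution replaces a quantity by one of the same dimensions and the result E = ½ma²t² has LHS [L^2 M T^-2] vs RHS [L^2 M T^-2] — still consistent.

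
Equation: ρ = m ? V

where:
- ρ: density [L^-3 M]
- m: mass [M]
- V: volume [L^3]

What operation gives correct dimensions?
division (÷): ρ = m ÷ V

ρ [L^-3 M]; m [M]; V [L^3].
m × V → [L^3 M] ✗
m ÷ V → [L^-3 M] ✓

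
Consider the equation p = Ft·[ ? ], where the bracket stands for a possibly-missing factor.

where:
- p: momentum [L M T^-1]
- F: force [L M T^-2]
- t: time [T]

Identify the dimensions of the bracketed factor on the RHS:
Nothing is missing — the bracketed factor must be dimensionless.

p has dimensions [L M T^-1] and Ft already has dimensions [L M T^-1], so p = Ft is dimensionally complete.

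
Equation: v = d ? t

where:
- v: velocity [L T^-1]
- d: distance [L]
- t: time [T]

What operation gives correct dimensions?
division (÷): v = d ÷ t

v [L T^-1]; d [L]; t [T].
d × t → [L T] ✗
d ÷ t → [L T^-1] ✓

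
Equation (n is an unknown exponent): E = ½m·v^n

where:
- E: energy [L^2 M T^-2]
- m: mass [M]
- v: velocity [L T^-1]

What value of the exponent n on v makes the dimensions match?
n = 2

E has dimensions [L^2 M T^-2]; v has dimensions [L T^-1].
The rest of the RHS has dimensions [M], so v^n must supply [L^2 T^-2].
With n = 2: ½m·v^2 has dimensions [L^2 M T^-2], matching the LHS ✓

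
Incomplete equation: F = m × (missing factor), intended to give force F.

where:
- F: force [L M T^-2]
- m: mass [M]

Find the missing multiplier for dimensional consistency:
a (acceleration), dimensions [L T^-2]

F has dimensions [L M T^-2] and m has dimensions [M].
The missing factor must have dimensions [L M T^-2] / [M] = [L T^-2], i.e. acceleration (a).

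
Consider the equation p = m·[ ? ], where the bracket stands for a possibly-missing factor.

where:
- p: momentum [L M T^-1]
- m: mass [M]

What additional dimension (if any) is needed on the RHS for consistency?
[L T^-1] — velocity (e.g. v)

p has dimensions [L M T^-1]; m has dimensions [M].
The bracketed factor must supply [L M T^-1] / [M] = [L T^-1].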